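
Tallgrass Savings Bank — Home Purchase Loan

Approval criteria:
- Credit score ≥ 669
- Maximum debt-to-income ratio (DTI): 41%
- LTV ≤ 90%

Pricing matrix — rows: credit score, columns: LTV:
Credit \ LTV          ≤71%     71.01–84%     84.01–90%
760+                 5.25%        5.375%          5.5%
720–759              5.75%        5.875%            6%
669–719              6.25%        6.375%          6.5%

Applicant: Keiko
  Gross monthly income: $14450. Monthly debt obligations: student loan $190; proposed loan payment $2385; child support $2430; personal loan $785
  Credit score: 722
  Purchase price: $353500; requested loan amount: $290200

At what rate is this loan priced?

5.875%

Credit score 722 ≥ 669; Total monthly debts = (190 + 2,385 + 2,430 + 785) = 5,790. DTI: 5,790 ÷ 14,450 = 40.1%, within the 41% cap
LTV: 290,200 ÷ 353,500 = 82.1%, within 90% cap
Score 722 is in the 720–759 band; LTV 82.1% is in the 71.01–84% band → 5.875%.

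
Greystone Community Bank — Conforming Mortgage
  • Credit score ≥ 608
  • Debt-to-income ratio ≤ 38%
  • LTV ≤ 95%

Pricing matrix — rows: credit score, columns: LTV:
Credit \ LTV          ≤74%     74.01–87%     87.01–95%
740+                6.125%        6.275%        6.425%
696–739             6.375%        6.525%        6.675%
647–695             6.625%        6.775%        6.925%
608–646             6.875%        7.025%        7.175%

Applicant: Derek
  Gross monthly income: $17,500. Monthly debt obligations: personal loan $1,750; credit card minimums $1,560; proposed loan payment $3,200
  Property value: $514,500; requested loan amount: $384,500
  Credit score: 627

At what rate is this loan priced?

Credit score 627 ≥ 608; Total monthly debts = (1,750 + 1,560 + 3,200) = 6,510. Debt-to-income = 6,510/17,500 = 37.2% — meets 38% limit
Loan-to-value = 384,500/514,500 = 74.7% — pass (95% max)
Score 627 is in the 608–646 band; LTV 74.7% is in the 74.01–87% band → 7.025%.

7.025%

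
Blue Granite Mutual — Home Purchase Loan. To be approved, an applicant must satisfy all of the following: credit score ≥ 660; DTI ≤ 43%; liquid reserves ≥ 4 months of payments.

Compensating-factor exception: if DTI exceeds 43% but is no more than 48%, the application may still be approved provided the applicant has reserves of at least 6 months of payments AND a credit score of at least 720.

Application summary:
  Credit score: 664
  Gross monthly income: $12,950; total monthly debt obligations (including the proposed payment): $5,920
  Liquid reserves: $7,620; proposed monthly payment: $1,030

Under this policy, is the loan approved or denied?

Denied

Credit score 664 ≥ 660 (meets base)
DTI = 5,920/12,950 = 45.7% > 43% — standard DTI limit exceeded.
Liquid reserves cover 7,620/1,030 = 7.4 months — ≥ 4 required
DTI 45.7% is within the 43%–48% exception band; checking compensating factors.
Reserves 7.4 ≥ 6 months; credit score 664 < 720.
Compensating-factor requirement not fully met.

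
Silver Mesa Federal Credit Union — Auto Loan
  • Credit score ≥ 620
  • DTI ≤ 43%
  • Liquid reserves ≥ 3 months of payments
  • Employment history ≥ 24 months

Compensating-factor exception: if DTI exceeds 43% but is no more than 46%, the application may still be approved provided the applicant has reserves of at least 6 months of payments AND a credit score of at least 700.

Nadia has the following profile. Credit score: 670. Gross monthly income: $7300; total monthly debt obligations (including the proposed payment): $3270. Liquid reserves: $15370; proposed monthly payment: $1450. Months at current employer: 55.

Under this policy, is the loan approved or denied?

Credit score 670 ≥ 620 (meets base)
DTI = 3,270/7,300 = 44.8% > 43% — standard DTI limit exceeded.
Reserves: 15,370 ÷ 1,450 = 10.6 months (meets 3-month minimum)
Employment 55 ≥ 24 months
DTI 44.8% is within the 43%–46% exception band; checking compensating factors.
Override check — reserves: 10.6 mo (ok); score: 670 (below 700).
Override conditions not both satisfied; exception does not apply.

Denied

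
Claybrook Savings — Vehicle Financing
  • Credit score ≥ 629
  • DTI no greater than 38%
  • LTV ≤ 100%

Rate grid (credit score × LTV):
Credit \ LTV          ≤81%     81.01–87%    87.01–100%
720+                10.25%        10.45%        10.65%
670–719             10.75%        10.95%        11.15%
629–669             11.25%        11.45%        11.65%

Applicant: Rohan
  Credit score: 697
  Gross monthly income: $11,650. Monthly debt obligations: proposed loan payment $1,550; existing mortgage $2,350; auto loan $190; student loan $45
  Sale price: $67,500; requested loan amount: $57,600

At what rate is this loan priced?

10.95%

Credit score 697 ≥ 629; Total monthly debts = (1,550 + 2,350 + 190 + 45) = 4,135. Debt-to-income = 4,135/11,650 = 35.5% — meets 38% limit
LTV: 57,600 ÷ 67,500 = 85.3%, within 100% cap
Score 697 is in the 670–719 band; LTV 85.3% is in the 81.01–87% band → 10.95%.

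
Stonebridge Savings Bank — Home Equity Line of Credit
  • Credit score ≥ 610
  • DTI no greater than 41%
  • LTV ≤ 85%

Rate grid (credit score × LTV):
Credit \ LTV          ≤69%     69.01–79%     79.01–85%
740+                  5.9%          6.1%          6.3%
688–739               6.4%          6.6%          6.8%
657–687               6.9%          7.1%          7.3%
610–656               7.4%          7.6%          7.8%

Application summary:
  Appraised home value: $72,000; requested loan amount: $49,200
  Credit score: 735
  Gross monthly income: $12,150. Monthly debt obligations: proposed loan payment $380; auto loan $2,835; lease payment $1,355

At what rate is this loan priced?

Credit score 735 ≥ 610; Total monthly debts = (380 + 2,835 + 1,355) = 4,570. DTI = 4,570/12,150 = 37.6% ≤ 41%
LTV: 49,200 ÷ 72,000 = 68.3%, within 85% cap
Score 735 is in the 688–739 band; LTV 68.3% is in the ≤69% band → 6.4%.

6.4%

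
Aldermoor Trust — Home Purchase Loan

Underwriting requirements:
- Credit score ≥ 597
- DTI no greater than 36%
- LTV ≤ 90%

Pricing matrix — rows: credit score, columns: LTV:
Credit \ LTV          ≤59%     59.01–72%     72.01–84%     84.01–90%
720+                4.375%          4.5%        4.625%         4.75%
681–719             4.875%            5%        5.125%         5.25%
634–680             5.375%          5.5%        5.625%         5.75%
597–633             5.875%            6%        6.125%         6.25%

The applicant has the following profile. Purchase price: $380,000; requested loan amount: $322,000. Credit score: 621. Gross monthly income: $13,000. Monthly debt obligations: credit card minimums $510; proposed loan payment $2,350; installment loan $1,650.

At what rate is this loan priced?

6.25%

Credit score 621 ≥ 597; Total monthly debts = (510 + 2,350 + 1,650) = 4,510. Debt-to-income = 4,510/13,000 = 34.7% — meets 36% limit
Loan-to-value = 322,000/380,000 = 84.7% — pass (90% max)
Row: 621 falls in 597–633. Column: 84.7% falls in 84.01–90%. Rate = 6.25%.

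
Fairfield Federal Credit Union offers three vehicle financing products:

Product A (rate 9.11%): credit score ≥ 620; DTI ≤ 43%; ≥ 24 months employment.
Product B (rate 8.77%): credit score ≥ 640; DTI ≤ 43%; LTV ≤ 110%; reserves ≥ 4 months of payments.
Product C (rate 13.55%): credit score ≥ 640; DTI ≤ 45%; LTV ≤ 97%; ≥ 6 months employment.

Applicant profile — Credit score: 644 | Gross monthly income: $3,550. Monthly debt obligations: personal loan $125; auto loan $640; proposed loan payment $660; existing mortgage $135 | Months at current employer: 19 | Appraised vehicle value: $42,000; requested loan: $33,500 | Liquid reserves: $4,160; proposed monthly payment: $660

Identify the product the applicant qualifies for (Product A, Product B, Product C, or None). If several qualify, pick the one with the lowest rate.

Product C

Total debts = (125 + 640 + 660 + 135) = 1,560; DTI = 1,560/3,550 = 43.9%.
LTV = 33,500/42,000 = 79.8%.
Reserves = 4,160/660 = 6.3 months.
Product A: score 644 ≥ 620; DTI 43.9% > 43%; employment 19 < 24 mo → does not qualify.
Product B: score 644 ≥ 640; DTI 43.9% > 43%; LTV 79.8% ≤ 110%; reserves 6.3 ≥ 4 mo → does not qualify.
Product C: score 644 ≥ 640; DTI 43.9% ≤ 45%; LTV 79.8% ≤ 97%; employment 19 ≥ 6 mo → qualifies.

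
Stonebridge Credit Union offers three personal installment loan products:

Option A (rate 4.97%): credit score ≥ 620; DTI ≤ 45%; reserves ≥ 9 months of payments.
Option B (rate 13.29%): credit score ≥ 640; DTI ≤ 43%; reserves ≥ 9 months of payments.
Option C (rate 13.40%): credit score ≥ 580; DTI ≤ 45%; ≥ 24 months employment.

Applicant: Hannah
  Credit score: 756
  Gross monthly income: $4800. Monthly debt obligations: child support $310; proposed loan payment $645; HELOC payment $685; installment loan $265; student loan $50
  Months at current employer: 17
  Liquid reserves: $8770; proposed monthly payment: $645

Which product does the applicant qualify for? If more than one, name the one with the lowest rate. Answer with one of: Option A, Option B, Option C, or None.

Total debts = (310 + 645 + 685 + 265 + 50) = 1,955; DTI = 1,955/4,800 = 40.7%.
Reserves = 8,770/645 = 13.6 months.
Option A: score 756 ≥ 620; DTI 40.7% ≤ 45%; reserves 13.6 ≥ 9 mo → qualifies.
Option B: score 756 ≥ 640; DTI 40.7% ≤ 43%; reserves 13.6 ≥ 9 mo → qualifies.
Option C: score 756 ≥ 580; DTI 40.7% ≤ 45%; employment 17 < 24 mo → does not qualify.
Qualifying: Option A, Option B. Lowest rate is 4.97% → Option A.

Option A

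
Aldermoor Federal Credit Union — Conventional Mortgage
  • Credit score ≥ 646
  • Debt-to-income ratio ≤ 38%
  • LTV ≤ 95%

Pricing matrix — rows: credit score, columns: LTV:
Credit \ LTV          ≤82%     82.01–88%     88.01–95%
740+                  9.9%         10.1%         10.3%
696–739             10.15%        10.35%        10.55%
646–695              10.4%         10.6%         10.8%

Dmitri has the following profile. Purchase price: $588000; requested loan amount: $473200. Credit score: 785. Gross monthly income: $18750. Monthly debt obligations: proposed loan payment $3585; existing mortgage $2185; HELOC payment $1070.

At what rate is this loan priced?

9.9%

Credit score 785 ≥ 646; Total monthly debts = (3,585 + 2,185 + 1,070) = 6,840. DTI: 6,840 ÷ 18,750 = 36.5%, within the 38% cap
LTV: 473,200 ÷ 588,000 = 80.5%, within 95% cap
Credit 785 → row 740+; LTV 80.5% → column ≤82%. Grid cell → 9.9%.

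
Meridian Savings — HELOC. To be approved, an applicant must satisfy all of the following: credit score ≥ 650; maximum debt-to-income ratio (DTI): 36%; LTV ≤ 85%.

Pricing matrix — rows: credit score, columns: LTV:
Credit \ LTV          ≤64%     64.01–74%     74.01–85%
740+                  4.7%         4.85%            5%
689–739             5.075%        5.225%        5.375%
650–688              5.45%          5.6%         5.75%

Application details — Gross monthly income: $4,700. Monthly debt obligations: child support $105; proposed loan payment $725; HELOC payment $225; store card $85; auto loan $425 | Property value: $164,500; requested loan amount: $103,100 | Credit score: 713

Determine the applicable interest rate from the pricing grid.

Credit score 713 ≥ 650; Total monthly debts = (105 + 725 + 225 + 85 + 425) = 1,565. DTI: 1,565 ÷ 4,700 = 33.3%, within the 36% cap
LTV = 103,100/164,500 = 62.7% ≤ 85%
Score 713 is in the 689–739 band; LTV 62.7% is in the ≤64% band → 5.075%.

5.075%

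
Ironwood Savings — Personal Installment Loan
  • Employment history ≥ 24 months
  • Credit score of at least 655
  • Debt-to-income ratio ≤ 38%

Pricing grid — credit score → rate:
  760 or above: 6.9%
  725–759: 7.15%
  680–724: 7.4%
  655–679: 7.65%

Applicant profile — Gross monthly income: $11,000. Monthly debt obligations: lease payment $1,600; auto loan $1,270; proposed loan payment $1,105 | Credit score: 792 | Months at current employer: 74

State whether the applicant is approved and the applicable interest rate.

Approved at 6.9%

Credit score 792 ≥ 655 (meets minimum)
Employment 74 ≥ 24 months
Total monthly debts = (1,600 + 1,270 + 1,105) = 3,975. DTI: 3,975 ÷ 11,000 = 36.1%, within the 38% cap
All requirements met. Score 792 falls in the 760 or above tier → 6.9%.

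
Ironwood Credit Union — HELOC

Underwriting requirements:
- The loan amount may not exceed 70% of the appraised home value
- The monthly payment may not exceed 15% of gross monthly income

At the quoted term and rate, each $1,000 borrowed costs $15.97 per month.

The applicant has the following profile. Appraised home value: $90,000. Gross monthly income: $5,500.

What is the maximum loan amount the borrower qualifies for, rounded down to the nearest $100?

$51,600

Payment cap: 15% × $5,500 = $825/month.
At $15.97 per $1,000, that supports 825/15.97 × 1,000 ≈ $51,659 → $51,600.
LTV cap: 70% × $90,000 = $63,000 → $63,000.
Binding constraint: payment-to-income.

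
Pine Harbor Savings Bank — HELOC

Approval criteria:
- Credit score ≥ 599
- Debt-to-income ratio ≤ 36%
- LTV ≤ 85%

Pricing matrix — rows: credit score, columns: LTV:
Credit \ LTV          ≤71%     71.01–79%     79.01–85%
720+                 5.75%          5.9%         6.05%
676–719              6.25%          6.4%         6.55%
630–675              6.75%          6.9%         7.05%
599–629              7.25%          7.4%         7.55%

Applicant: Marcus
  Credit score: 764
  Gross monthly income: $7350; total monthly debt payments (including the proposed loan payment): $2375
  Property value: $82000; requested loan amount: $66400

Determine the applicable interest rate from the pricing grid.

Credit score 764 ≥ 599; DTI: 2,375 ÷ 7,350 = 32.3%, within the 36% cap
LTV = 66,400/82,000 = 81% ≤ 85%
Credit 764 → row 720+; LTV 81% → column 79.01–85%. Grid cell → 6.05%.

6.05%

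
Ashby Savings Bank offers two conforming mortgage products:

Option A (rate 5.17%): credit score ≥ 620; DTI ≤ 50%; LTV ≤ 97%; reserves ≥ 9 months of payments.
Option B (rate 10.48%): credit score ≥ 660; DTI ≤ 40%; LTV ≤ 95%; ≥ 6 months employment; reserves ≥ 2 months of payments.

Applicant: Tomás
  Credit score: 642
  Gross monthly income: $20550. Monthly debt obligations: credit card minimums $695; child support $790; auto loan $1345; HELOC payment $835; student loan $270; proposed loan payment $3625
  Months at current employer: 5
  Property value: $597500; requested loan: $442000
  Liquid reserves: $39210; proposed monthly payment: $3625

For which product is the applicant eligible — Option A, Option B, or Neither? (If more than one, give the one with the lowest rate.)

Option A

Total debts = (695 + 790 + 1,345 + 835 + 270 + 3,625) = 7,560; DTI = 7,560/20,550 = 36.8%.
LTV = 442,000/597,500 = 74%.
Reserves = 39,210/3,625 = 10.8 months.
Option A: score 642 ≥ 620; DTI 36.8% ≤ 50%; LTV 74% ≤ 97%; reserves 10.8 ≥ 9 mo → qualifies.
Option B: score 642 < 660; DTI 36.8% ≤ 40%; LTV 74% ≤ 95%; employment 5 < 6 mo; reserves 10.8 ≥ 2 mo → does not qualify.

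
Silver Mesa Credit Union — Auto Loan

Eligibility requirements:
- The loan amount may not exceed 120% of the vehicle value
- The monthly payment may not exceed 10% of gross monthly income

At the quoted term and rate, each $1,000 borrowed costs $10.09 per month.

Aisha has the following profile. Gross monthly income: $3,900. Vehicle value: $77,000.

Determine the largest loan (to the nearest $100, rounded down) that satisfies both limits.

Payment cap: 10% × $3,900 = $390/month.
At $10.09 per $1,000, that supports 390/10.09 × 1,000 ≈ $38,652 → $38,600.
LTV cap: 120% × $77,000 = $92,400 → $92,400.
Binding constraint: payment-to-income.

$38,600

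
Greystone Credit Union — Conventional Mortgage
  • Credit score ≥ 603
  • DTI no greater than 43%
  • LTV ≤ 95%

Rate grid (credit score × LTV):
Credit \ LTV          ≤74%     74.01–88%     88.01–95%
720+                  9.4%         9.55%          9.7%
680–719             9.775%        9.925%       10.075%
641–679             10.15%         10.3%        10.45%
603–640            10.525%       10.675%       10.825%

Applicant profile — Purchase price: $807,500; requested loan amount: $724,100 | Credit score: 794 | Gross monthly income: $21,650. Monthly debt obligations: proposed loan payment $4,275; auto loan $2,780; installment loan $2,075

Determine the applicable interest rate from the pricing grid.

Credit score 794 ≥ 603; Total monthly debts = (4,275 + 2,780 + 2,075) = 9,130. Debt-to-income = 9,130/21,650 = 42.2% — meets 43% limit
Loan-to-value = 724,100/807,500 = 89.7% — pass (95% max)
Row: 794 falls in 720+. Column: 89.7% falls in 88.01–95%. Rate = 9.7%.

9.7%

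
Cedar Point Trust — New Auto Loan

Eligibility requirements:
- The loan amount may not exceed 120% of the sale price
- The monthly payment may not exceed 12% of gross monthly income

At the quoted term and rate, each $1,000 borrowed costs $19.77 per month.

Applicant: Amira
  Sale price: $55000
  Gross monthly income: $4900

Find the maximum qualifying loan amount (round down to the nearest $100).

Payment cap: 12% × $4,900 = $588/month.
At $19.77 per $1,000, that supports 588/19.77 × 1,000 ≈ $29,742 → $29,700.
LTV cap: 120% × $55,000 = $66,000 → $66,000.
Binding constraint: payment-to-income.

$29,700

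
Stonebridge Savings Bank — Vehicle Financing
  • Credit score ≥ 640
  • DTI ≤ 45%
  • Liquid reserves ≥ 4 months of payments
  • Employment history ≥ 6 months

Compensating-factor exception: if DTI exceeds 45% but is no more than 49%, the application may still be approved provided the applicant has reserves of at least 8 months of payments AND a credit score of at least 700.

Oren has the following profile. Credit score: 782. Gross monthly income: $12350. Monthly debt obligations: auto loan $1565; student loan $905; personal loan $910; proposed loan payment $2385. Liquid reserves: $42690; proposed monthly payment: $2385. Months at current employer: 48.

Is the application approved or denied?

Credit score 782 ≥ 640 (meets base)
Total debts = (1,565 + 905 + 910 + 2,385) = 5,765. DTI = 5,765/12,350 = 46.7% > 45% — standard DTI limit exceeded.
Liquid reserves cover 42,690/2,385 = 17.9 months — ≥ 4 required
Employment 48 ≥ 6 months
46.7% falls in the override range (45%–49%), so the compensating-factor test applies.
Reserves 17.9 ≥ 8 months; credit score 782 ≥ 700.
Both override conditions satisfied; DTI exception granted.

Approved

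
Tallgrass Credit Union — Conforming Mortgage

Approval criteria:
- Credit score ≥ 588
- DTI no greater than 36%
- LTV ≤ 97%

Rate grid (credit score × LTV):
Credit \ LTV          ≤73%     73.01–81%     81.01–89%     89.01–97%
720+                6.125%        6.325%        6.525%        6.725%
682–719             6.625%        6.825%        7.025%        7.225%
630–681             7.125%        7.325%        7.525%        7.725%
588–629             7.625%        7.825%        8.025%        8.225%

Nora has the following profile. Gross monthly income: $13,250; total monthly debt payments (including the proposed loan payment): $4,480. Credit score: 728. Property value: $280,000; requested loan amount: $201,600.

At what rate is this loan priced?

Credit score 728 ≥ 588; Debt-to-income = 4,480/13,250 = 33.8% — meets 36% limit
LTV: 201,600 ÷ 280,000 = 72%, within 97% cap
Row: 728 falls in 720+. Column: 72% falls in ≤73%. Rate = 6.125%.

6.125%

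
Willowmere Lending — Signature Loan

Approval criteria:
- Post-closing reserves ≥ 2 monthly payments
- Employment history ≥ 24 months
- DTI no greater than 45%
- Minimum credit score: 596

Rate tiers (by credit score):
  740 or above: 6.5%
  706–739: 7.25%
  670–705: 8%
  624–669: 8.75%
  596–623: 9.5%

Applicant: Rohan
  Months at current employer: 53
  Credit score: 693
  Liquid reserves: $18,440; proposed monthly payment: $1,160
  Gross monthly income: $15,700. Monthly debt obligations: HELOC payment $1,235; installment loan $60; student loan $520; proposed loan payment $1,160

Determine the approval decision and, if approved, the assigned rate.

Approved at 8%

Credit score 693 ≥ 596 (meets minimum)
Total monthly debts = (1,235 + 60 + 520 + 1,160) = 2,975. DTI = 2,975/15,700 = 18.9% ≤ 45%
Reserves = 18,440/1,160 = 15.9 months ≥ 2
Employment 53 ≥ 24 months
All requirements met. Score 693 falls in the 670–705 tier → 8%.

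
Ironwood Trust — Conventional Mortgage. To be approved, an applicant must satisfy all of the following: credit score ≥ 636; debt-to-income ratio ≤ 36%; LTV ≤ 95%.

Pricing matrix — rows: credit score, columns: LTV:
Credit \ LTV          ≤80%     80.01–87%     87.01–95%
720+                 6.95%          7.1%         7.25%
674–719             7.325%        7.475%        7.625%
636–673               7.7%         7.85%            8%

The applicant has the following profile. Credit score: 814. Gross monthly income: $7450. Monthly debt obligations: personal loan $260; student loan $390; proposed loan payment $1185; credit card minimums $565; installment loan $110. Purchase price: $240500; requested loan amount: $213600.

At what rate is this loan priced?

7.25%

Credit score 814 ≥ 636; Total monthly debts = (260 + 390 + 1,185 + 565 + 110) = 2,510. DTI: 2,510 ÷ 7,450 = 33.7%, within the 36% cap
LTV: 213,600 ÷ 240,500 = 88.8%, within 95% cap
Score 814 is in the 720+ band; LTV 88.8% is in the 87.01–95% band → 7.25%.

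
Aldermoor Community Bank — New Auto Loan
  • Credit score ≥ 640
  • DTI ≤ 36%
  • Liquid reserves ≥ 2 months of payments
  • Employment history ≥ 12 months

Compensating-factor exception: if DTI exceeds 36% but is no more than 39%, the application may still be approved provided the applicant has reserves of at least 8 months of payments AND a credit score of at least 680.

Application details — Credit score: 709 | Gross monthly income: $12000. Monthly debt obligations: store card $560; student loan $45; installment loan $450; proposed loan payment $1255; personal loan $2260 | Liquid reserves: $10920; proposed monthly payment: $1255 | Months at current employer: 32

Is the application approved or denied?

Credit score 709 ≥ 640 (meets base)
Total debts = (560 + 45 + 450 + 1,255 + 2,260) = 4,570. DTI = 4,570/12,000 = 38.1% > 36% — standard DTI limit exceeded.
Liquid reserves cover 10,920/1,255 = 8.7 months — ≥ 2 required
Employment 32 ≥ 12 months
DTI 38.1% is within the 36%–39% exception band; checking compensating factors.
Reserves 8.7 ≥ 8 months; credit score 709 ≥ 680.
Both override conditions satisfied; DTI exception granted.

Approved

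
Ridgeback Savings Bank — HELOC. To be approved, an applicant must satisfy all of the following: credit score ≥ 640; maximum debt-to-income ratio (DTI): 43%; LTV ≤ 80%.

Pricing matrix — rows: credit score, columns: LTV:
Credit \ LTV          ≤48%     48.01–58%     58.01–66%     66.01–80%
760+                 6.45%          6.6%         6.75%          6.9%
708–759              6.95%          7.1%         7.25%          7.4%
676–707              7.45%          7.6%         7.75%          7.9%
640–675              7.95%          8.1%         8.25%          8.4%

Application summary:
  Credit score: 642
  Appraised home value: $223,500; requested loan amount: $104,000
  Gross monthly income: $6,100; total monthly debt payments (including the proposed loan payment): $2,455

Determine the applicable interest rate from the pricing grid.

Credit score 642 ≥ 640; DTI: 2,455 ÷ 6,100 = 40.2%, within the 43% cap
Loan-to-value = 104,000/223,500 = 46.5% — pass (80% max)
Row: 642 falls in 640–675. Column: 46.5% falls in ≤48%. Rate = 7.95%.

7.95%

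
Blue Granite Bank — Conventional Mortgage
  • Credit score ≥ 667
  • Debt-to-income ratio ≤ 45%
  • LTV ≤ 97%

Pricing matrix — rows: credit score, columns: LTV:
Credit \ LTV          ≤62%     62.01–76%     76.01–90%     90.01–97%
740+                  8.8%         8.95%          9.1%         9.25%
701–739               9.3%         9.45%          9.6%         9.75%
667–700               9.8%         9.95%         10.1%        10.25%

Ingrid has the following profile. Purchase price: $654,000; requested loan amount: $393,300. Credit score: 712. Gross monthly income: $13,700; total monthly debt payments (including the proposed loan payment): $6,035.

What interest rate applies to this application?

9.3%

Credit score 712 ≥ 667; DTI: 6,035 ÷ 13,700 = 44.1%, within the 45% cap
LTV = 393,300/654,000 = 60.1% ≤ 97%
Score 712 is in the 701–739 band; LTV 60.1% is in the ≤62% band → 9.3%.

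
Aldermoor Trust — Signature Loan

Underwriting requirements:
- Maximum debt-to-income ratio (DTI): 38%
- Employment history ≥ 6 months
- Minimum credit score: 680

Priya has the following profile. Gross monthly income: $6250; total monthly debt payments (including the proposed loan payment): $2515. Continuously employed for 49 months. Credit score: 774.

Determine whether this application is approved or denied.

Denied

DTI: 2,515 ÷ 6,250 = 40.2%, exceeds the 38% cap
Employment 49 ≥ 6 months
Credit score 774 ≥ 680 (meets)
Fails on DTI.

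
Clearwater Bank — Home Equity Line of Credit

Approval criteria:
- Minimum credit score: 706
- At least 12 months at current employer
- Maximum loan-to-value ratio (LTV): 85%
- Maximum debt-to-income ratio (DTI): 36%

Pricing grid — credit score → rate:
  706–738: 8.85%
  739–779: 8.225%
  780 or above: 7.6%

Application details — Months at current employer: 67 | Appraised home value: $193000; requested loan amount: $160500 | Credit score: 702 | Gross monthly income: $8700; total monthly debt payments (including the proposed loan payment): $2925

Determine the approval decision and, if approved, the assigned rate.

Credit score 702 < 706 (below minimum)
Employment 67 ≥ 12 months
LTV = 160,500/193,000 = 83.2% ≤ 85%
DTI: 2,925 ÷ 8,700 = 33.6%, within the 36% cap
Not all requirements met → denied.

Denied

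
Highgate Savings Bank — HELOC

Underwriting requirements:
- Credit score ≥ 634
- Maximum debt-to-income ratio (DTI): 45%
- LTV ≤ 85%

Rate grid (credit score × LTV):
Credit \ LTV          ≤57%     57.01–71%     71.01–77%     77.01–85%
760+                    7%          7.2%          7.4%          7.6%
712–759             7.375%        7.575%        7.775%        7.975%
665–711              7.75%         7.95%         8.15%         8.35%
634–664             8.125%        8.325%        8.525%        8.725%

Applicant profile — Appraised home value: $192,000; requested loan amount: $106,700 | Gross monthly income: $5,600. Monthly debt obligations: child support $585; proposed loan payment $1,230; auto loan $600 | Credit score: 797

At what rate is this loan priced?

Credit score 797 ≥ 634; Total monthly debts = (585 + 1,230 + 600) = 2,415. Debt-to-income = 2,415/5,600 = 43.1% — meets 45% limit
Loan-to-value = 106,700/192,000 = 55.6% — pass (85% max)
Row: 797 falls in 760+. Column: 55.6% falls in ≤57%. Rate = 7%.

7%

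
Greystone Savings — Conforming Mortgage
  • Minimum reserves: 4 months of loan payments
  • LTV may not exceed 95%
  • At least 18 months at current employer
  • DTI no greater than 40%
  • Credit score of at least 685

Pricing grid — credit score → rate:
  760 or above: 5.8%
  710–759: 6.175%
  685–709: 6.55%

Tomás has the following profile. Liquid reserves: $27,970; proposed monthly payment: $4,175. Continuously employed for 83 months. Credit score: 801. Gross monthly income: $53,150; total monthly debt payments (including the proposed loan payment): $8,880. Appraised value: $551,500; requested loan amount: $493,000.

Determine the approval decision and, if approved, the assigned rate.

Approved at 5.8%

Credit score 801 ≥ 685 (meets minimum)
Loan-to-value = 493,000/551,500 = 89.4% — pass (95% max)
Employment 83 ≥ 18 months
DTI = 8,880/53,150 = 16.7% ≤ 40%
Reserves = 27,970/4,175 = 6.7 months ≥ 4
All requirements met. Score 801 falls in the 760 or above tier → 5.8%.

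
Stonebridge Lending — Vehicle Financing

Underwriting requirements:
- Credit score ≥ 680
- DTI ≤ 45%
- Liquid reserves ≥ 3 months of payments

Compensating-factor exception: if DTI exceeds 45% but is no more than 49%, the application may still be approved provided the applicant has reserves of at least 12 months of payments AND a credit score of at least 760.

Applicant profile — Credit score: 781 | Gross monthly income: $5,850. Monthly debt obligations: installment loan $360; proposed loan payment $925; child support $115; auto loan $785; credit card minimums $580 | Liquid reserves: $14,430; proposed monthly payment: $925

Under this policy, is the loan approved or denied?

Approved

Credit score 781 ≥ 680 (meets base)
Total debts = (360 + 925 + 115 + 785 + 580) = 2,765. DTI: 2,765 ÷ 5,850 = 47.3%, over the 45% base limit.
Reserves: 14,430 ÷ 925 = 15.6 months (meets 3-month minimum)
47.3% falls in the override range (45%–49%), so the compensating-factor test applies.
Override check — reserves: 15.6 mo (ok); score: 781 (ok).
Both compensating conditions met → exception applies.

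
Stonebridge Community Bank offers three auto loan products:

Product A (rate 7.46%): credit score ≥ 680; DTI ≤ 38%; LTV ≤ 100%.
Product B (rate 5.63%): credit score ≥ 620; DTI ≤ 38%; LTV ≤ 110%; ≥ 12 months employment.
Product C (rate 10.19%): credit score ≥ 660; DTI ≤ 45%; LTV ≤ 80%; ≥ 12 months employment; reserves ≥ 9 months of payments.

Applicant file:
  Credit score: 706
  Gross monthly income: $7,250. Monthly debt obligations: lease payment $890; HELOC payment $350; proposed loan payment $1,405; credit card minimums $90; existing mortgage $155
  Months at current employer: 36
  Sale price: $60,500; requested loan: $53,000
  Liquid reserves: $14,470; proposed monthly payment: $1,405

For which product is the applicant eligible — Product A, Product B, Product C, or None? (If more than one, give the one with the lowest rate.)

None

Total debts = (890 + 350 + 1,405 + 90 + 155) = 2,890; DTI = 2,890/7,250 = 39.9%.
LTV = 53,000/60,500 = 87.6%.
Reserves = 14,470/1,405 = 10.3 months.
Product A: score 706 ≥ 680; DTI 39.9% > 38%; LTV 87.6% ≤ 100% → does not qualify.
Product B: score 706 ≥ 620; DTI 39.9% > 38%; LTV 87.6% ≤ 110%; employment 36 ≥ 12 mo → does not qualify.
Product C: score 706 ≥ 660; DTI 39.9% ≤ 45%; LTV 87.6% > 80%; employment 36 ≥ 12 mo; reserves 10.3 ≥ 9 mo → does not qualify.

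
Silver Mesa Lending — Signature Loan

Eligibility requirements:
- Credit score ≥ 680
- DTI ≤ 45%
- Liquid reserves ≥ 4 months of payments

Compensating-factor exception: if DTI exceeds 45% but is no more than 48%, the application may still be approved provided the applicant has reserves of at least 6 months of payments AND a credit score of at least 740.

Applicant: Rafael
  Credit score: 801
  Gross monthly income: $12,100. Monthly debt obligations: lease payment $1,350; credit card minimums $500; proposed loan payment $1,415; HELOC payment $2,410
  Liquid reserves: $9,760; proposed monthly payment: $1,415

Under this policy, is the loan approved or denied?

Approved

Credit score 801 ≥ 680 (meets base)
Total debts = (1,350 + 500 + 1,415 + 2,410) = 5,675. DTI = 5,675/12,100 = 46.9% > 45% — standard DTI limit exceeded.
Reserves: 9,760 ÷ 1,415 = 6.9 months (meets 4-month minimum)
46.9% falls in the override range (45%–48%), so the compensating-factor test applies.
Reserves 6.9 ≥ 6 months; credit score 801 ≥ 740.
Both override conditions satisfied; DTI exception granted.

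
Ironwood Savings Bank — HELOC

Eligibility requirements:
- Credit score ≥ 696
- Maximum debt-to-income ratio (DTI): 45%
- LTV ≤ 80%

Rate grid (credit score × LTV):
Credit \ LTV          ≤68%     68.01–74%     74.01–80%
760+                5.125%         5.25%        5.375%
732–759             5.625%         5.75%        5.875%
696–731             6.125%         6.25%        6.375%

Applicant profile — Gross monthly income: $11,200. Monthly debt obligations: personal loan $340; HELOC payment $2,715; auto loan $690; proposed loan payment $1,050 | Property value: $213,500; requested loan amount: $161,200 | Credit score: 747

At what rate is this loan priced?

5.875%

Credit score 747 ≥ 696; Total monthly debts = (340 + 2,715 + 690 + 1,050) = 4,795. Debt-to-income = 4,795/11,200 = 42.8% — meets 45% limit
LTV: 161,200 ÷ 213,500 = 75.5%, within 80% cap
Score 747 is in the 732–759 band; LTV 75.5% is in the 74.01–80% band → 5.875%.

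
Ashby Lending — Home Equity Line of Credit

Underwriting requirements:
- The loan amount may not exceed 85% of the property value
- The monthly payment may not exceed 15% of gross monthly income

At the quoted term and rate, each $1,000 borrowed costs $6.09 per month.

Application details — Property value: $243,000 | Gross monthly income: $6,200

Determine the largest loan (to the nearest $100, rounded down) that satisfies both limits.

$152,700

Payment cap: 15% × $6,200 = $930/month.
At $6.09 per $1,000, that supports 930/6.09 × 1,000 ≈ $152,709 → $152,700.
LTV cap: 85% × $243,000 = $206,550 → $206,500.
Binding constraint: payment-to-income.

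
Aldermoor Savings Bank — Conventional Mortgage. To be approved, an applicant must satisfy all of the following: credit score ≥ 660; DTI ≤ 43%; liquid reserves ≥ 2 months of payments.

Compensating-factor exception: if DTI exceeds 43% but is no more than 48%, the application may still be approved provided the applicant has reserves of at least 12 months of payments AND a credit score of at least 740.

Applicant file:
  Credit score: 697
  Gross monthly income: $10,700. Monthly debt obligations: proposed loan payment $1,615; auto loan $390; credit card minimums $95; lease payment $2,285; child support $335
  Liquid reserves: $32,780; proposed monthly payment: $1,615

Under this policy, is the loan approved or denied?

Denied

Credit score 697 ≥ 660 (meets base)
Total debts = (1,615 + 390 + 95 + 2,285 + 335) = 4,720. DTI = 4,720/10,700 = 44.1% > 43% — standard DTI limit exceeded.
Reserves = 32,780/1,615 = 20.3 months ≥ 2
44.1% falls in the override range (43%–48%), so the compensating-factor test applies.
Reserves 20.3 ≥ 12 months; credit score 697 < 740.
Compensating-factor requirement not fully met.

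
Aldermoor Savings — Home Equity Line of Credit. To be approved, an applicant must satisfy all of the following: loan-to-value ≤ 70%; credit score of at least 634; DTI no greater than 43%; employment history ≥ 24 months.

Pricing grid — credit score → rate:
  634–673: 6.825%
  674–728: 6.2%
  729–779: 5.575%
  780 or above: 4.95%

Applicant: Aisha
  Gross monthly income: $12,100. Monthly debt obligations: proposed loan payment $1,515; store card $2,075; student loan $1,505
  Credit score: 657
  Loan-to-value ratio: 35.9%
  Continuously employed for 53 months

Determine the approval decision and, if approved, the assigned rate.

Credit score 657 ≥ 634 (meets minimum)
LTV 35.9% ≤ 70%
Employment 53 ≥ 24 months
Total monthly debts = (1,515 + 2,075 + 1,505) = 5,095. DTI = 5,095/12,100 = 42.1% ≤ 43%
All requirements met. Score 657 falls in the 634–673 tier → 6.825%.

Approved at 6.825%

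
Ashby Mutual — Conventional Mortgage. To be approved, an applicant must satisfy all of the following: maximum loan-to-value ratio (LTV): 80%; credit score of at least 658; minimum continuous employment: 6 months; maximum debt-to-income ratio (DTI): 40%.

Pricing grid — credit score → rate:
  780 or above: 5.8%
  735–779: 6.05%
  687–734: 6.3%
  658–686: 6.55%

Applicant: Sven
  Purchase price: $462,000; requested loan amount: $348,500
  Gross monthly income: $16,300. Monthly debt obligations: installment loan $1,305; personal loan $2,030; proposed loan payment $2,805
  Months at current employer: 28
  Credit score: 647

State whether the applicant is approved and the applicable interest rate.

Denied

Credit score 647 < 658 (below minimum)
Employment 28 ≥ 6 months
LTV: 348,500 ÷ 462,000 = 75.4%, within 80% cap
Total monthly debts = (1,305 + 2,030 + 2,805) = 6,140. DTI: 6,140 ÷ 16,300 = 37.7%, within the 40% cap
Not all requirements met → denied.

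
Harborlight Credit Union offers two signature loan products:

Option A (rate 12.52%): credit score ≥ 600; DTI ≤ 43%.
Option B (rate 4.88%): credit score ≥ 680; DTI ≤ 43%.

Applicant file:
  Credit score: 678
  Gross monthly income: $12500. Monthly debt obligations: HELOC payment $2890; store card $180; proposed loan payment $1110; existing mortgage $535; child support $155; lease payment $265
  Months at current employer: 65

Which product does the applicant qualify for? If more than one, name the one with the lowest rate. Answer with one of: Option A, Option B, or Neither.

Total debts = (2,890 + 180 + 1,110 + 535 + 155 + 265) = 5,135; DTI = 5,135/12,500 = 41.1%.
Option A: score 678 ≥ 600; DTI 41.1% ≤ 43% → qualifies.
Option B: score 678 < 680; DTI 41.1% ≤ 43% → does not qualify.

Option A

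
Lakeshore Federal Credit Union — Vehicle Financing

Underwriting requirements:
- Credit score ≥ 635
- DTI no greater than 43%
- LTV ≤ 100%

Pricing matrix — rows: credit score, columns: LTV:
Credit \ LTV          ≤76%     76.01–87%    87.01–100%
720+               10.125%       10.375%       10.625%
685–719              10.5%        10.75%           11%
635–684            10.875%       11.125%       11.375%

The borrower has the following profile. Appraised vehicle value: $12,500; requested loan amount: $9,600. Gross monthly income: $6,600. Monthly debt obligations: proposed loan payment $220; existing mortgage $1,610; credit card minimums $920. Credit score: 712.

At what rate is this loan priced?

Credit score 712 ≥ 635; Total monthly debts = (220 + 1,610 + 920) = 2,750. DTI: 2,750 ÷ 6,600 = 41.7%, within the 43% cap
LTV = 9,600/12,500 = 76.8% ≤ 100%
Credit 712 → row 685–719; LTV 76.8% → column 76.01–87%. Grid cell → 10.75%.

10.75%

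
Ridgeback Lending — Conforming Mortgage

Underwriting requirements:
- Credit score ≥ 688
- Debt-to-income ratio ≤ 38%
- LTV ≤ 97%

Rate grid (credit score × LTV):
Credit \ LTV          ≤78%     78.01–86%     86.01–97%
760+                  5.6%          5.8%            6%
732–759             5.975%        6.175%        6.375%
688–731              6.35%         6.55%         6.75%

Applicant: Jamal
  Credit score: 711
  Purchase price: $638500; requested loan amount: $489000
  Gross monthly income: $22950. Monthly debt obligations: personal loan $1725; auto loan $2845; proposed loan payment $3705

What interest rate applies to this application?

6.35%

Credit score 711 ≥ 688; Total monthly debts = (1,725 + 2,845 + 3,705) = 8,275. DTI: 8,275 ÷ 22,950 = 36.1%, within the 38% cap
LTV: 489,000 ÷ 638,500 = 76.6%, within 97% cap
Row: 711 falls in 688–731. Column: 76.6% falls in ≤78%. Rate = 6.35%.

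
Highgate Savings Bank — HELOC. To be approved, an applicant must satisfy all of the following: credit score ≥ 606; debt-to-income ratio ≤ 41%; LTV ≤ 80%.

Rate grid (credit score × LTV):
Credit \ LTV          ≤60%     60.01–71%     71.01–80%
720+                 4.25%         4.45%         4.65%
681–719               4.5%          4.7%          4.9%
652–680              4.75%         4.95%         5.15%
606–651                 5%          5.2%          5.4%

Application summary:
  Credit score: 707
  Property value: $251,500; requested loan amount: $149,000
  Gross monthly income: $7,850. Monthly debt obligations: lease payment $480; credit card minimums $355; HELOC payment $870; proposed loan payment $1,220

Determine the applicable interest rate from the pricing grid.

4.5%

Credit score 707 ≥ 606; Total monthly debts = (480 + 355 + 870 + 1,220) = 2,925. Debt-to-income = 2,925/7,850 = 37.3% — meets 41% limit
LTV: 149,000 ÷ 251,500 = 59.2%, within 80% cap
Credit 707 → row 681–719; LTV 59.2% → column ≤60%. Grid cell → 4.5%.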